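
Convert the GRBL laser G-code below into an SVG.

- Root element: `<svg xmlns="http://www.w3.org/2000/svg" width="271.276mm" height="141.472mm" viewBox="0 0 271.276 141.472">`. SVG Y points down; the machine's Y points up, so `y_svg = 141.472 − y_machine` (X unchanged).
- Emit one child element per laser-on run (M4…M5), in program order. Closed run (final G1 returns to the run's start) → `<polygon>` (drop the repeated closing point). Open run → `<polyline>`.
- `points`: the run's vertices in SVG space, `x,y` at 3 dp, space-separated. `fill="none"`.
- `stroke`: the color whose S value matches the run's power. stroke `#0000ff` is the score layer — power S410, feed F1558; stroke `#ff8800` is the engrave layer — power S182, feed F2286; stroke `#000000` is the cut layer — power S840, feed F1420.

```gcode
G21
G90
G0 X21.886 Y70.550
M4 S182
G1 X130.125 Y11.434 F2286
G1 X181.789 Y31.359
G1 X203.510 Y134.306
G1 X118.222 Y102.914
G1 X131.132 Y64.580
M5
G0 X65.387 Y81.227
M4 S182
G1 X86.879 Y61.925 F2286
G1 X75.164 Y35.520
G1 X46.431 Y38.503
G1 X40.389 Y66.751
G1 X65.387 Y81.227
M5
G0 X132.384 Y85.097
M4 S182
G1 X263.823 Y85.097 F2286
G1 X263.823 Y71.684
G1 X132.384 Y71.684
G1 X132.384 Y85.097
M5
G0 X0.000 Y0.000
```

Each laser-on run becomes one SVG element. Flip Y back into SVG space with y_svg = 141.472 − y_machine. Every run uses S182, so all elements get stroke `#ff8800` (engrave).

Run 1: The run is open, so emit a `<polyline>` with points (Y-flipped): 21.886,70.922 130.125,130.038 181.789,110.113 203.510,7.166 118.222,38.558 131.132,76.892.

Run 2: The run returns to its start, so emit a `<polygon>` with points (Y-flipped): 65.387,60.245 86.879,79.547 75.164,105.952 46.431,102.969 40.389,74.721.

Run 3: The run returns to its start, so emit a `<polygon>` with points (Y-flipped): 132.384,56.375 263.823,56.375 263.823,69.788 132.384,69.788.

<svg xmlns="http://www.w3.org/2000/svg" width="271.276mm" height="141.472mm" viewBox="0 0 271.276 141.472">
  <polyline points="21.886,70.922 130.125,130.038 181.789,110.113 203.510,7.166 118.222,38.558 131.132,76.892" fill="none" stroke="#ff8800"/>
  <polygon points="65.387,60.245 86.879,79.547 75.164,105.952 46.431,102.969 40.389,74.721" fill="none" stroke="#ff8800"/>
  <polygon points="132.384,56.375 263.823,56.375 263.823,69.788 132.384,69.788" fill="none" stroke="#ff8800"/>
</svg>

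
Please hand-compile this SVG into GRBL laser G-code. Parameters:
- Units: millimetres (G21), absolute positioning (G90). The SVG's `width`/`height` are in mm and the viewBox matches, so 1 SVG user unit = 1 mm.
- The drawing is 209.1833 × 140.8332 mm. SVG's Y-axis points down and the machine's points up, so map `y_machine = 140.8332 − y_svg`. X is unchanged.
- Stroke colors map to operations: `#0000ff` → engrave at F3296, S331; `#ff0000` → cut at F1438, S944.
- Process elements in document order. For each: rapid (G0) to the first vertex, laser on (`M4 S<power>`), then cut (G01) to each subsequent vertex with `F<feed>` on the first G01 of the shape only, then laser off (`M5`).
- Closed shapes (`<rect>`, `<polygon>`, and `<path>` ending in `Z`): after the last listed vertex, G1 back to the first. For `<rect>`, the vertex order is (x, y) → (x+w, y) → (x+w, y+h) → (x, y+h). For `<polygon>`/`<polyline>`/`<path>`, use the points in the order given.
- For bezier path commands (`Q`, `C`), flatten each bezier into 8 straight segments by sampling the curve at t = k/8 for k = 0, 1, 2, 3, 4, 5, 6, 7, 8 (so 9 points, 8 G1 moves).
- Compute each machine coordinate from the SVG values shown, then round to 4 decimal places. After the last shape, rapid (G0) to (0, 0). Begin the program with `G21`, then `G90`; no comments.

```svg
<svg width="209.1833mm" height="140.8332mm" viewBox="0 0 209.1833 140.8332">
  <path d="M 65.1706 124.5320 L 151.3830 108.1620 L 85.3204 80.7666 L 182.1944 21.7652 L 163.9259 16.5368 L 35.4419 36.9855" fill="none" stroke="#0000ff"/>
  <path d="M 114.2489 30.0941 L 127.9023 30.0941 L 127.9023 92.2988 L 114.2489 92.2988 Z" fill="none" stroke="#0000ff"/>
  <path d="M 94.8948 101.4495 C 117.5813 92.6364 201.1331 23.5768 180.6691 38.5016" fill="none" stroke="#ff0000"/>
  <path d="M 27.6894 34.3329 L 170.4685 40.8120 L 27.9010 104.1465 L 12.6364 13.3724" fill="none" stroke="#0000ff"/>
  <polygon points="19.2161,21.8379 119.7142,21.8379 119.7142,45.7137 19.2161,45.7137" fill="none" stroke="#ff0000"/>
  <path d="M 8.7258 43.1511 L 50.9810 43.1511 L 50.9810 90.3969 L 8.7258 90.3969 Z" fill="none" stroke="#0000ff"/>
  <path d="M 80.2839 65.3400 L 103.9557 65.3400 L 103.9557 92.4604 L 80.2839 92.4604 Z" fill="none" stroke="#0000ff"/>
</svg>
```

1 u = 1 mm; y_m = 140.8332 − y.

[1] `<path>` open polyline, #0000ff→engrave S331 F3296: (65.1706,16.3012) → (151.3830,32.6712) → (85.3204,60.0666) → (182.1944,119.0680) → (163.9259,124.2964) → (35.4419,103.8477)

[2] `<path>` rectangle, #0000ff→engrave S331 F3296: (114.2489,110.7391) → (127.9023,110.7391) → (127.9023,48.5344) → (114.2489,48.5344) → (114.2489,110.7391) (closed)

[3] `<path>` cubic bezier, #ff0000→cut S944 F1438: (94.8948,39.3837) → (105.9333,45.2310) → (120.7457,55.0361) → (137.3998,67.1090) → (153.9634,79.7594) → (168.5043,91.2970) → (179.0904,100.0317) → (183.7894,104.2733) → (180.6691,102.3316)

[4] `<path>` open polyline, #0000ff→engrave S331 F3296: (27.6894,106.5003) → (170.4685,100.0212) → (27.9010,36.6867) → (12.6364,127.4608)

[5] `<polygon>` rectangle, #ff0000→cut S944 F1438: (19.2161,118.9953) → (119.7142,118.9953) → (119.7142,95.1195) → (19.2161,95.1195) → (19.2161,118.9953) (closed)

[6] `<path>` rectangle, #0000ff→engrave S331 F3296: (8.7258,97.6821) → (50.9810,97.6821) → (50.9810,50.4363) → (8.7258,50.4363) → (8.7258,97.6821) (closed)

[7] `<path>` rectangle, #0000ff→engrave S331 F3296: (80.2839,75.4932) → (103.9557,75.4932) → (103.9557,48.3728) → (80.2839,48.3728) → (80.2839,75.4932) (closed)

G21
G90
G0 X65.1706 Y16.3012
M4 S331
G01 X151.3830 Y32.6712 F3296
G01 X85.3204 Y60.0666
G01 X182.1944 Y119.0680
G01 X163.9259 Y124.2964
G01 X35.4419 Y103.8477
M5
G0 X114.2489 Y110.7391
M4 S331
G01 X127.9023 Y110.7391 F3296
G01 X127.9023 Y48.5344
G01 X114.2489 Y48.5344
G01 X114.2489 Y110.7391
M5
G0 X94.8948 Y39.3837
M4 S944
G01 X105.9333 Y45.2310 F1438
G01 X120.7457 Y55.0361
G01 X137.3998 Y67.1090
G01 X153.9634 Y79.7594
G01 X168.5043 Y91.2970
G01 X179.0904 Y100.0317
G01 X183.7894 Y104.2733
G01 X180.6691 Y102.3316
M5
G0 X27.6894 Y106.5003
M4 S331
G01 X170.4685 Y100.0212 F3296
G01 X27.9010 Y36.6867
G01 X12.6364 Y127.4608
M5
G0 X19.2161 Y118.9953
M4 S944
G01 X119.7142 Y118.9953 F1438
G01 X119.7142 Y95.1195
G01 X19.2161 Y95.1195
G01 X19.2161 Y118.9953
M5
G0 X8.7258 Y97.6821
M4 S331
G01 X50.9810 Y97.6821 F3296
G01 X50.9810 Y50.4363
G01 X8.7258 Y50.4363
G01 X8.7258 Y97.6821
M5
G0 X80.2839 Y75.4932
M4 S331
G01 X103.9557 Y75.4932 F3296
G01 X103.9557 Y48.3728
G01 X80.2839 Y48.3728
G01 X80.2839 Y75.4932
M5
G0 X0.0000 Y0.0000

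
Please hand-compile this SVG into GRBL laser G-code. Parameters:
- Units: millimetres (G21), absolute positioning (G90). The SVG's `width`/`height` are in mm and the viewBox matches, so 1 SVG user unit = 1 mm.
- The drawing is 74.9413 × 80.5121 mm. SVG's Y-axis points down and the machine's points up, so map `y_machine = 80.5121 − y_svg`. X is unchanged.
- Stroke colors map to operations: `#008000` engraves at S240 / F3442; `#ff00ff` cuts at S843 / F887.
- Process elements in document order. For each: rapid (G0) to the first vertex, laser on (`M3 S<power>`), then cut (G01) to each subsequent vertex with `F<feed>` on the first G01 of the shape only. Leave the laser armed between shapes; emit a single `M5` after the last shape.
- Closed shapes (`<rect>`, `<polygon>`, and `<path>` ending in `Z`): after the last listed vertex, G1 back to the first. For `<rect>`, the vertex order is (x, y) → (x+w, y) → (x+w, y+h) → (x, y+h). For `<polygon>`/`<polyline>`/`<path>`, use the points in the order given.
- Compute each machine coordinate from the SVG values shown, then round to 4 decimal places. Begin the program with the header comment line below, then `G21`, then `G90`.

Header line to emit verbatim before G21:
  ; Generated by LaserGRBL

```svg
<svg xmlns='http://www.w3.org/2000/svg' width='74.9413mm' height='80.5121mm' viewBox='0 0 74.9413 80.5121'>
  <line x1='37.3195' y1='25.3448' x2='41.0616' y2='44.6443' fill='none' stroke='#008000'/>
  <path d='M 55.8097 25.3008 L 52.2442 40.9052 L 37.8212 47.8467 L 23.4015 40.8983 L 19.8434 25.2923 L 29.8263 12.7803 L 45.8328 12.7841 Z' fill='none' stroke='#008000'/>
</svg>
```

; Generated by LaserGRBL
G21
G90
G0 X37.3195 Y55.1673
M3 S240
G01 X41.0616 Y35.8678 F3442
G0 X55.8097 Y55.2113
M3 S240
G01 X52.2442 Y39.6069 F3442
G01 X37.8212 Y32.6654
G01 X23.4015 Y39.6138
G01 X19.8434 Y55.2198
G01 X29.8263 Y67.7318
G01 X45.8328 Y67.7280
G01 X55.8097 Y55.2113
M5

1 u = 1 mm; y_m = 80.5121 − y.

[1] `<line>` line segment, #008000→engrave S240 F3442: (37.3195,55.1673) → (41.0616,35.8678)

[2] `<path>` regular polygon, #008000→engrave S240 F3442: (55.8097,55.2113) → (52.2442,39.6069) → (37.8212,32.6654) → (23.4015,39.6138) → (19.8434,55.2198) → (29.8263,67.7318) → (45.8328,67.7280) → (55.8097,55.2113) (closed)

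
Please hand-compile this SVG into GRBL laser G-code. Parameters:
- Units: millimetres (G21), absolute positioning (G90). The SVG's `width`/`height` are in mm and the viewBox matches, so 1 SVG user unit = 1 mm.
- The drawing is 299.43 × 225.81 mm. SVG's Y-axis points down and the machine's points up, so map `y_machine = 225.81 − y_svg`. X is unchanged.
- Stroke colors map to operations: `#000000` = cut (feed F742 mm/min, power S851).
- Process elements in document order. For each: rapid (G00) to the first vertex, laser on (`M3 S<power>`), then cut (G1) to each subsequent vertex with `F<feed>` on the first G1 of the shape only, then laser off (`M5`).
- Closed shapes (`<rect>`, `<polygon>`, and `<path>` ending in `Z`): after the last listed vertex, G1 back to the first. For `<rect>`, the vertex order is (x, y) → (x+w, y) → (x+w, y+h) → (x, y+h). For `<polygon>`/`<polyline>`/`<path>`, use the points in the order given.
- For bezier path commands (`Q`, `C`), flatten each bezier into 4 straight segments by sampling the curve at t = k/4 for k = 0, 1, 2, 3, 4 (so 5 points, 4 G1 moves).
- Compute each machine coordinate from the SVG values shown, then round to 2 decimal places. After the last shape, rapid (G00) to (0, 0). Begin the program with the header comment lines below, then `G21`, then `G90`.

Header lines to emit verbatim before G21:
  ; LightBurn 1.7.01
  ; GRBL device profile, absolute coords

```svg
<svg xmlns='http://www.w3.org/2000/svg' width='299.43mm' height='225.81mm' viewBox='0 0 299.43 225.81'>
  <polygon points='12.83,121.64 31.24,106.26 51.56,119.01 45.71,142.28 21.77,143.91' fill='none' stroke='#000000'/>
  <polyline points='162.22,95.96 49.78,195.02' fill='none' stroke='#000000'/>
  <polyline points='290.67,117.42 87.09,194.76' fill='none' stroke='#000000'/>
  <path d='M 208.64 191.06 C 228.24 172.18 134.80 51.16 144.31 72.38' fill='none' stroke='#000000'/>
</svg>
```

viewBox `0 0 299.43 225.81` with mm width/height → 1 unit = 1 mm. Flip: y_m = 225.81 − y_svg.

**Shape 1** — `<polygon>` regular polygon, stroke `#000000` → cut (S851, F742). Machine vertices: (12.83,104.17) → (31.24,119.55) → (51.56,106.80) → (45.71,83.53) → (21.77,81.90) → (12.83,104.17). Closed: final G1 returns to the first vertex.

**Shape 2** — `<polyline>` line segment, stroke `#000000` → cut (S851, F742). Machine vertices: (162.22,129.85) → (49.78,30.79). Open path.

**Shape 3** — `<polyline>` line segment, stroke `#000000` → cut (S851, F742). Machine vertices: (290.67,108.39) → (87.09,31.05). Open path.

**Shape 4** — `<path>` cubic bezier, stroke `#000000` → cut (S851, F742). Control points (SVG): P0=(208.64,191.06), P1=(228.24,172.18), P2=(134.80,51.16), P3=(144.31,72.38); sampled at t=k/4. Machine vertices: (208.64,34.75) → (205.52,64.24) → (180.26,109.13) → (153.11,146.49) → (144.31,153.43). Open path.

; LightBurn 1.7.01
; GRBL device profile, absolute coords
G21
G90
G00 X12.83 Y104.17
M3 S851
G1 X31.24 Y119.55 F742
G1 X51.56 Y106.80
G1 X45.71 Y83.53
G1 X21.77 Y81.90
G1 X12.83 Y104.17
M5
G00 X162.22 Y129.85
M3 S851
G1 X49.78 Y30.79 F742
M5
G00 X290.67 Y108.39
M3 S851
G1 X87.09 Y31.05 F742
M5
G00 X208.64 Y34.75
M3 S851
G1 X205.52 Y64.24 F742
G1 X180.26 Y109.13
G1 X153.11 Y146.49
G1 X144.31 Y153.43
M5
G00 X0.00 Y0.00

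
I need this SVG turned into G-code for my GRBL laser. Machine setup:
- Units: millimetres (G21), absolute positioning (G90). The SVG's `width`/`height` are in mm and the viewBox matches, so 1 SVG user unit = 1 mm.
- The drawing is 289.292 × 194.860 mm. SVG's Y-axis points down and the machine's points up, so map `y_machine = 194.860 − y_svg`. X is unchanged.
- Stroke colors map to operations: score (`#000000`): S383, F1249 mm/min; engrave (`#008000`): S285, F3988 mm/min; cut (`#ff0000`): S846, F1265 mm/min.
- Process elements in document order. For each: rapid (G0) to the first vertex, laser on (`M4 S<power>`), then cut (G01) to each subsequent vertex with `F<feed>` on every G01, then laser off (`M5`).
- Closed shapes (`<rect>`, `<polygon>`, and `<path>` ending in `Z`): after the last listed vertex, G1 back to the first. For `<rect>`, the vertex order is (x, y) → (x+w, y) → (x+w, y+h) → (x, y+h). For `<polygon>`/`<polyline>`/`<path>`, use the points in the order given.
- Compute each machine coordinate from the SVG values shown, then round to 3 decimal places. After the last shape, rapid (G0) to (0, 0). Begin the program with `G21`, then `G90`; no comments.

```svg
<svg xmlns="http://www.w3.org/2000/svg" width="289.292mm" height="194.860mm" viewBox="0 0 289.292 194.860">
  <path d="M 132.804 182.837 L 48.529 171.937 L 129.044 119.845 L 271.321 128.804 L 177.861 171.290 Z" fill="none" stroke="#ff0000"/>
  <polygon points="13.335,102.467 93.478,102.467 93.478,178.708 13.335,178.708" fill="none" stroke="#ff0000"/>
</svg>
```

Since the viewBox matches the mm dimensions, user units are millimetres directly. The only transform is the Y-flip y_m = 194.860 − y_svg.

Shape 1 is a closed polygon drawn with `<path>`. Its stroke #ff0000 means cut at S846, F1265. After flipping Y the toolpath is (132.804,12.023) → (48.529,22.923) → (129.044,75.015) → (271.321,66.056) → (177.861,23.570) → (132.804,12.023), returning to the start.

Shape 2 is a rectangle drawn with `<polygon>`. Its stroke #ff0000 means cut at S846, F1265. After flipping Y the toolpath is (13.335,92.393) → (93.478,92.393) → (93.478,16.152) → (13.335,16.152) → (13.335,92.393), returning to the start.

G21
G90
G0 X132.804 Y12.023
M4 S846
G01 X48.529 Y22.923 F1265
G01 X129.044 Y75.015 F1265
G01 X271.321 Y66.056 F1265
G01 X177.861 Y23.570 F1265
G01 X132.804 Y12.023 F1265
M5
G0 X13.335 Y92.393
M4 S846
G01 X93.478 Y92.393 F1265
G01 X93.478 Y16.152 F1265
G01 X13.335 Y16.152 F1265
G01 X13.335 Y92.393 F1265
M5
G0 X0.000 Y0.000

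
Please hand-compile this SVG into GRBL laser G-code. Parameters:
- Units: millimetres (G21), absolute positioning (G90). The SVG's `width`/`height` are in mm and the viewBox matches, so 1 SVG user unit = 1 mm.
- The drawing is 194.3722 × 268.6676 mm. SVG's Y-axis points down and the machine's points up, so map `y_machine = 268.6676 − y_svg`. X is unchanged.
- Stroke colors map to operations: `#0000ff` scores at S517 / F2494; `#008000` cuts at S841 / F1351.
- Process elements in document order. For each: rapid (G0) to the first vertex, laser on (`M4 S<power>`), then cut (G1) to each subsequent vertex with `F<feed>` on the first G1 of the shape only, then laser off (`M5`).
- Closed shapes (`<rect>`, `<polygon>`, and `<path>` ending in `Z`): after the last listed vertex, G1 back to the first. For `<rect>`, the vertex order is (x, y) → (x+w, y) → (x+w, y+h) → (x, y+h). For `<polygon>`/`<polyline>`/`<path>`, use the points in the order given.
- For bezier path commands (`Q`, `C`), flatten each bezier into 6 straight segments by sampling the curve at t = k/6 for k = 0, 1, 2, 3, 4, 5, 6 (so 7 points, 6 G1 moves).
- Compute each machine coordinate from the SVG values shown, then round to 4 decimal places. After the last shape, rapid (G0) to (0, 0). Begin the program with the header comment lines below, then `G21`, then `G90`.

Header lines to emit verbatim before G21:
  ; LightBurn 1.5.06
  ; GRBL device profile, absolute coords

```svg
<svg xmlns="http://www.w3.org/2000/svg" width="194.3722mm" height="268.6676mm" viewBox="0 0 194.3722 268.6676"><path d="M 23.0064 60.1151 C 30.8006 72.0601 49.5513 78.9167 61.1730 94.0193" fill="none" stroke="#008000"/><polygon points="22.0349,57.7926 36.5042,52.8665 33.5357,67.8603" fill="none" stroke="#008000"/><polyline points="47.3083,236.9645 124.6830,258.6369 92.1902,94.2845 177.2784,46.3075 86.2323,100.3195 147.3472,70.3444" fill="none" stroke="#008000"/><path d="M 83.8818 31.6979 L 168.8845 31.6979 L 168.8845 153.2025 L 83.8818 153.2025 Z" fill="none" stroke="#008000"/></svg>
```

; LightBurn 1.5.06
; GRBL device profile, absolute coords
G21
G90
G0 X23.0064 Y208.5525
M4 S841
G1 X27.7328 Y202.9423 F1351
G1 X33.7829 Y197.8098
G1 X40.6544 Y192.7845
G1 X47.8448 Y187.4961
G1 X54.8518 Y181.5742
G1 X61.1730 Y174.6483
M5
G0 X22.0349 Y210.8750
M4 S841
G1 X36.5042 Y215.8011 F1351
G1 X33.5357 Y200.8073
G1 X22.0349 Y210.8750
M5
G0 X47.3083 Y31.7031
M4 S841
G1 X124.6830 Y10.0307 F1351
G1 X92.1902 Y174.3831
G1 X177.2784 Y222.3601
G1 X86.2323 Y168.3481
G1 X147.3472 Y198.3232
M5
G0 X83.8818 Y236.9697
M4 S841
G1 X168.8845 Y236.9697 F1351
G1 X168.8845 Y115.4651
G1 X83.8818 Y115.4651
G1 X83.8818 Y236.9697
M5
G0 X0.0000 Y0.0000

viewBox `0 0 194.3722 268.6676` with mm width/height → 1 unit = 1 mm. Flip: y_m = 268.6676 − y_svg.

**Shape 1** — `<path>` cubic bezier, stroke `#008000` → cut (S841, F1351). Control points (SVG): P0=(23.0064,60.1151), P1=(30.8006,72.0601), P2=(49.5513,78.9167), P3=(61.1730,94.0193); sampled at t=k/6. Machine vertices: (23.0064,208.5525) → (27.7328,202.9423) → (33.7829,197.8098) → (40.6544,192.7845) → (47.8448,187.4961) → (54.8518,181.5742) → (61.1730,174.6483). Open path.

**Shape 2** — `<polygon>` regular polygon, stroke `#008000` → cut (S841, F1351). Machine vertices: (22.0349,210.8750) → (36.5042,215.8011) → (33.5357,200.8073) → (22.0349,210.8750). Closed: final G1 returns to the first vertex.

**Shape 3** — `<polyline>` open polyline, stroke `#008000` → cut (S841, F1351). Machine vertices: (47.3083,31.7031) → (124.6830,10.0307) → (92.1902,174.3831) → (177.2784,222.3601) → (86.2323,168.3481) → (147.3472,198.3232). Open path.

**Shape 4** — `<path>` rectangle, stroke `#008000` → cut (S841, F1351). Machine vertices: (83.8818,236.9697) → (168.8845,236.9697) → (168.8845,115.4651) → (83.8818,115.4651) → (83.8818,236.9697). Closed: final G1 returns to the first vertex.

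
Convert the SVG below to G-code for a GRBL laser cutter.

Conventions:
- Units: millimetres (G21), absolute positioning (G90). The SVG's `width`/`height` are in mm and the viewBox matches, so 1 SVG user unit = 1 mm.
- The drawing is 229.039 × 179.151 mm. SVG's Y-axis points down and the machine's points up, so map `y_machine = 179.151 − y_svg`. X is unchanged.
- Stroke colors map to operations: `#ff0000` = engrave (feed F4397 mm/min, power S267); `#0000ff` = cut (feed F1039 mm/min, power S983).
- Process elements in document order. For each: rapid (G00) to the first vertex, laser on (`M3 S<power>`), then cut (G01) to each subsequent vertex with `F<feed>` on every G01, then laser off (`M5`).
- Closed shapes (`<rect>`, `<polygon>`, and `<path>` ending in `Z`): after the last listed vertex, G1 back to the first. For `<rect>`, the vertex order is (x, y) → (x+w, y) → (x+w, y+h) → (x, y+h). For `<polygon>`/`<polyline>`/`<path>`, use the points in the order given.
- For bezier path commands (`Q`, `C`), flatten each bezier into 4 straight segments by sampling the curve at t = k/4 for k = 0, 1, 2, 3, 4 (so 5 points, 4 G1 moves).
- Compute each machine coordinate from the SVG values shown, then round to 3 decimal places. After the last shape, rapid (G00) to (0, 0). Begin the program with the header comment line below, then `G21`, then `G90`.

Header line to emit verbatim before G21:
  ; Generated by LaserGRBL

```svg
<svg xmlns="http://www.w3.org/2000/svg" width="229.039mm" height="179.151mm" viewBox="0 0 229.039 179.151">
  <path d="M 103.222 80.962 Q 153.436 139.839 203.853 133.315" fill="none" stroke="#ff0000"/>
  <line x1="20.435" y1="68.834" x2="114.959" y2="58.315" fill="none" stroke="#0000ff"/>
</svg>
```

; Generated by LaserGRBL
G21
G90
G00 X103.222 Y98.189
M3 S267
G01 X128.342 Y72.838 F4397
G01 X153.487 Y55.662 F4397
G01 X178.657 Y46.662 F4397
G01 X203.853 Y45.836 F4397
M5
G00 X20.435 Y110.317
M3 S983
G01 X114.959 Y120.836 F1039
M5
G00 X0.000 Y0.000

1 u = 1 mm; y_m = 179.151 − y.

[1] `<path>` quadratic bezier, #ff0000→engrave S267 F4397: (103.222,98.189) → (128.342,72.838) → (153.487,55.662) → (178.657,46.662) → (203.853,45.836)

[2] `<line>` line segment, #0000ff→cut S983 F1039: (20.435,110.317) → (114.959,120.836)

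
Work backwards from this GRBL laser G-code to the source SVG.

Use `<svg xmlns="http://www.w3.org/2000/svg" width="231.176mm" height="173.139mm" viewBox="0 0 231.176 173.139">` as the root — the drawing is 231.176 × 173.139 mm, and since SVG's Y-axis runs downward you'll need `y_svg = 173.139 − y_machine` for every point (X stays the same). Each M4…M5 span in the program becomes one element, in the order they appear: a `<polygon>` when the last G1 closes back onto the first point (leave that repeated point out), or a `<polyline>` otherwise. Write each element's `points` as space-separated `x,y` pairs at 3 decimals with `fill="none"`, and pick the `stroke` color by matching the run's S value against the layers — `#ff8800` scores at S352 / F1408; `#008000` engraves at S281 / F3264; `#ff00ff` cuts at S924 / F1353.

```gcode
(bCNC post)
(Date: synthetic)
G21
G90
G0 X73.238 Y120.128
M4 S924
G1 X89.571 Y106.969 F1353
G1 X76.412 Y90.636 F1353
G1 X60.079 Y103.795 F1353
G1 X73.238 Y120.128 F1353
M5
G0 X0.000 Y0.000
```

y_svg = 173.139 − y_m. Every run uses S924, so all elements get stroke `#ff00ff` (cut).

[1] closed run; points: 73.238,53.011 89.571,66.170 76.412,82.503 60.079,69.344

<svg xmlns="http://www.w3.org/2000/svg" width="231.176mm" height="173.139mm" viewBox="0 0 231.176 173.139">
  <polygon points="73.238,53.011 89.571,66.170 76.412,82.503 60.079,69.344" fill="none" stroke="#ff00ff"/>
</svg>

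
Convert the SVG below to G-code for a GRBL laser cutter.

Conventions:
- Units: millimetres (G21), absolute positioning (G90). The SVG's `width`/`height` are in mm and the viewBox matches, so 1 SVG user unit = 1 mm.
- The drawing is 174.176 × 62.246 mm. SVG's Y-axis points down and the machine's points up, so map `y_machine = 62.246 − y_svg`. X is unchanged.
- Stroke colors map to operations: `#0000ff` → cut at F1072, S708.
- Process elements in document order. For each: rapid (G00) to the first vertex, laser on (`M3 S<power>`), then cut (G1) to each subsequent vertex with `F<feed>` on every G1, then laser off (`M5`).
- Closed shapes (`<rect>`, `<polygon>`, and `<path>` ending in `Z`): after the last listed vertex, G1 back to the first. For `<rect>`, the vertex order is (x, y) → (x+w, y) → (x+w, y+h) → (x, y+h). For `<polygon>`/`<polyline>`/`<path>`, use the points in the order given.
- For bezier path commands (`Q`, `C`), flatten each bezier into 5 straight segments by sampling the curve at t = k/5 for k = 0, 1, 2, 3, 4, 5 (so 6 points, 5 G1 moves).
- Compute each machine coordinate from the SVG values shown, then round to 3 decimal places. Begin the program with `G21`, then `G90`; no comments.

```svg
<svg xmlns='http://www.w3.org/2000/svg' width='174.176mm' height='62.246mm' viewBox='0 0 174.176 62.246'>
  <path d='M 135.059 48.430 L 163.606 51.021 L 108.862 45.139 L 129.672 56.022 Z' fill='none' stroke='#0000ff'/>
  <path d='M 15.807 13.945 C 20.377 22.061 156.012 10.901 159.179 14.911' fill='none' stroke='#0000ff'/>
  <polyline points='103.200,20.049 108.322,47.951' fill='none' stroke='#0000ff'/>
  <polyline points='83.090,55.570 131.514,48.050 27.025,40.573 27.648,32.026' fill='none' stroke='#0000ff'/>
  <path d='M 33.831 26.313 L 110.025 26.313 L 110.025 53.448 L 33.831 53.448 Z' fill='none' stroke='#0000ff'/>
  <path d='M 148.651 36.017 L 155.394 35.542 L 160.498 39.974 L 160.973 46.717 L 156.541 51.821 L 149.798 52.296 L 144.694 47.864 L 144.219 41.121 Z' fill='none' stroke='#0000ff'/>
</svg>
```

viewBox `0 0 174.176 62.246` with mm width/height → 1 unit = 1 mm. Flip: y_m = 62.246 − y_svg.

**Shape 1** — `<path>` closed polygon, stroke `#0000ff` → cut (S708, F1072). Machine vertices: (135.059,13.816) → (163.606,11.225) → (108.862,17.107) → (129.672,6.224) → (135.059,13.816). Closed: final G1 returns to the first vertex.

**Shape 2** — `<path>` cubic bezier, stroke `#0000ff` → cut (S708, F1072). Control points (SVG): P0=(15.807,13.945), P1=(20.377,22.061), P2=(156.012,10.901), P3=(159.179,14.911); sampled at t=k/5. Machine vertices: (15.807,48.301) → (32.169,45.469) → (67.336,45.610) → (108.660,47.070) → (143.491,48.196) → (159.179,47.335). Open path.

**Shape 3** — `<polyline>` line segment, stroke `#0000ff` → cut (S708, F1072). Machine vertices: (103.200,42.197) → (108.322,14.295). Open path.

**Shape 4** — `<polyline>` open polyline, stroke `#0000ff` → cut (S708, F1072). Machine vertices: (83.090,6.676) → (131.514,14.196) → (27.025,21.673) → (27.648,30.220). Open path.

**Shape 5** — `<path>` rectangle, stroke `#0000ff` → cut (S708, F1072). Machine vertices: (33.831,35.933) → (110.025,35.933) → (110.025,8.798) → (33.831,8.798) → (33.831,35.933). Closed: final G1 returns to the first vertex.

**Shape 6** — `<path>` regular polygon, stroke `#0000ff` → cut (S708, F1072). Machine vertices: (148.651,26.229) → (155.394,26.704) → (160.498,22.272) → (160.973,15.529) → (156.541,10.425) → (149.798,9.950) → (144.694,14.382) → (144.219,21.125) → (148.651,26.229). Closed: final G1 returns to the first vertex.

G21
G90
G00 X135.059 Y13.816
M3 S708
G1 X163.606 Y11.225 F1072
G1 X108.862 Y17.107 F1072
G1 X129.672 Y6.224 F1072
G1 X135.059 Y13.816 F1072
M5
G00 X15.807 Y48.301
M3 S708
G1 X32.169 Y45.469 F1072
G1 X67.336 Y45.610 F1072
G1 X108.660 Y47.070 F1072
G1 X143.491 Y48.196 F1072
G1 X159.179 Y47.335 F1072
M5
G00 X103.200 Y42.197
M3 S708
G1 X108.322 Y14.295 F1072
M5
G00 X83.090 Y6.676
M3 S708
G1 X131.514 Y14.196 F1072
G1 X27.025 Y21.673 F1072
G1 X27.648 Y30.220 F1072
M5
G00 X33.831 Y35.933
M3 S708
G1 X110.025 Y35.933 F1072
G1 X110.025 Y8.798 F1072
G1 X33.831 Y8.798 F1072
G1 X33.831 Y35.933 F1072
M5
G00 X148.651 Y26.229
M3 S708
G1 X155.394 Y26.704 F1072
G1 X160.498 Y22.272 F1072
G1 X160.973 Y15.529 F1072
G1 X156.541 Y10.425 F1072
G1 X149.798 Y9.950 F1072
G1 X144.694 Y14.382 F1072
G1 X144.219 Y21.125 F1072
G1 X148.651 Y26.229 F1072
M5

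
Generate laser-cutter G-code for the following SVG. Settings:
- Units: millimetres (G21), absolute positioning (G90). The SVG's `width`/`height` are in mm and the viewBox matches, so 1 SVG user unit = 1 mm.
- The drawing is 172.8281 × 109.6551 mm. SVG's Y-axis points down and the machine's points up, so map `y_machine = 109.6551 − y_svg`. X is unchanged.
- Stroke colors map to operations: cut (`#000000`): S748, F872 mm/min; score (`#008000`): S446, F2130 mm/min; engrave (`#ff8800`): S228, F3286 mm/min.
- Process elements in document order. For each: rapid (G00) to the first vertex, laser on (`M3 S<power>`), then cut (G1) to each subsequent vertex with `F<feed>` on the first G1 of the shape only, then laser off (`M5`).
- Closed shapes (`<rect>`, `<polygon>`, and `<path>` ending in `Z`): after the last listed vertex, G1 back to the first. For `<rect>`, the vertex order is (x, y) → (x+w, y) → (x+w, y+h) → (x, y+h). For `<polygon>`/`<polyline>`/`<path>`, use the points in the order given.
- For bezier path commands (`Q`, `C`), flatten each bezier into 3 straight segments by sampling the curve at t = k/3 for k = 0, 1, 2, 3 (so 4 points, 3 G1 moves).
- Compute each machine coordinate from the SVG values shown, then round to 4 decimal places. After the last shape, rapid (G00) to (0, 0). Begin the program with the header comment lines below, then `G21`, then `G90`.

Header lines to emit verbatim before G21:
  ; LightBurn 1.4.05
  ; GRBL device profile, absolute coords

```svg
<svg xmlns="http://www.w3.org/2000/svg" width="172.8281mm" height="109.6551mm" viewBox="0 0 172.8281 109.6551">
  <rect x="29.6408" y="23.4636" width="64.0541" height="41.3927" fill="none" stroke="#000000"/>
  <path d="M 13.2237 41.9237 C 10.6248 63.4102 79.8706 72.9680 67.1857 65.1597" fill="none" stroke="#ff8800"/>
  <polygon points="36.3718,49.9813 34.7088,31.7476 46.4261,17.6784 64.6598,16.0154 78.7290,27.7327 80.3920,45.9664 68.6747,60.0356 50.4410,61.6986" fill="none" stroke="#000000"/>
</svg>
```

Since the viewBox matches the mm dimensions, user units are millimetres directly. The only transform is the Y-flip y_m = 109.6551 − y_svg.

Shape 1 is a rectangle drawn with `<rect>`. Its stroke #000000 means cut at S748, F872. After flipping Y the toolpath is (29.6408,86.1915) → (93.6949,86.1915) → (93.6949,44.7988) → (29.6408,44.7988) → (29.6408,86.1915), returning to the start.

Shape 2 is a cubic bezier drawn with `<path>`. Its stroke #ff8800 means engrave at S228, F3286. After flipping Y the toolpath is (13.2237,67.7314) → (28.8776,50.4225) → (58.2558,42.2744) → (67.1857,44.4954).

Shape 3 is a regular polygon drawn with `<polygon>`. Its stroke #000000 means cut at S748, F872. After flipping Y the toolpath is (36.3718,59.6738) → (34.7088,77.9075) → (46.4261,91.9767) → (64.6598,93.6397) → (78.7290,81.9224) → (80.3920,63.6887) → (68.6747,49.6195) → (50.4410,47.9565) → (36.3718,59.6738), returning to the start.

; LightBurn 1.4.05
; GRBL device profile, absolute coords
G21
G90
G00 X29.6408 Y86.1915
M3 S748
G1 X93.6949 Y86.1915 F872
G1 X93.6949 Y44.7988
G1 X29.6408 Y44.7988
G1 X29.6408 Y86.1915
M5
G00 X13.2237 Y67.7314
M3 S228
G1 X28.8776 Y50.4225 F3286
G1 X58.2558 Y42.2744
G1 X67.1857 Y44.4954
M5
G00 X36.3718 Y59.6738
M3 S748
G1 X34.7088 Y77.9075 F872
G1 X46.4261 Y91.9767
G1 X64.6598 Y93.6397
G1 X78.7290 Y81.9224
G1 X80.3920 Y63.6887
G1 X68.6747 Y49.6195
G1 X50.4410 Y47.9565
G1 X36.3718 Y59.6738
M5
G00 X0.0000 Y0.0000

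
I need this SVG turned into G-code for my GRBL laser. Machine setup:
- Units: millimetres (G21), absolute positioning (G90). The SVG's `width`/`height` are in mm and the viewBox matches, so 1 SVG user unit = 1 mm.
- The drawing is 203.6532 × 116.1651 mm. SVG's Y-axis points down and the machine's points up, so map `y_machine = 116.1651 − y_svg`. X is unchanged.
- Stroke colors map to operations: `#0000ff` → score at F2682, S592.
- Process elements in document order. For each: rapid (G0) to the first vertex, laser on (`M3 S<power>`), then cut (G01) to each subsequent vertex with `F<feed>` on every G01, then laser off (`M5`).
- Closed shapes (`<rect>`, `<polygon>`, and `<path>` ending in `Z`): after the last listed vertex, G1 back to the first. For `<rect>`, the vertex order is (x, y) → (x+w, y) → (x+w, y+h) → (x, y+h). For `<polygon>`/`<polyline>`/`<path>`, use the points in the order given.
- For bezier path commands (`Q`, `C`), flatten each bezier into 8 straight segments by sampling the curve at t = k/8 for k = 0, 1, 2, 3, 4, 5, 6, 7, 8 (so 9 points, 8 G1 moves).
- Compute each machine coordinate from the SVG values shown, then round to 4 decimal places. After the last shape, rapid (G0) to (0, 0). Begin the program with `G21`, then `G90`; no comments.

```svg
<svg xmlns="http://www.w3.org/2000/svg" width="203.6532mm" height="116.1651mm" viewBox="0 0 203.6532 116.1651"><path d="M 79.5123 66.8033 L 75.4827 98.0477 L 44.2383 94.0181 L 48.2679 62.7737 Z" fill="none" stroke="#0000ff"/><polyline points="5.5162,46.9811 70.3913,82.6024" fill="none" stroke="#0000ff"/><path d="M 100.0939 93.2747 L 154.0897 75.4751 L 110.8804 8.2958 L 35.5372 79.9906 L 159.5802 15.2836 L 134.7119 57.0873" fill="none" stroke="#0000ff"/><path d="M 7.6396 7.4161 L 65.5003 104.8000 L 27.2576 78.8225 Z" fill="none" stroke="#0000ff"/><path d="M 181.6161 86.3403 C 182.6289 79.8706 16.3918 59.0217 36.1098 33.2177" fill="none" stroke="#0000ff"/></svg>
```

G21
G90
G0 X79.5123 Y49.3618
M3 S592
G01 X75.4827 Y18.1174 F2682
G01 X44.2383 Y22.1470 F2682
G01 X48.2679 Y53.3914 F2682
G01 X79.5123 Y49.3618 F2682
M5
G0 X5.5162 Y69.1840
M3 S592
G01 X70.3913 Y33.5627 F2682
M5
G0 X100.0939 Y22.8904
M3 S592
G01 X154.0897 Y40.6900 F2682
G01 X110.8804 Y107.8693 F2682
G01 X35.5372 Y36.1745 F2682
G01 X159.5802 Y100.8815 F2682
G01 X134.7119 Y59.0778 F2682
M5
G0 X7.6396 Y108.7490
M3 S592
G01 X65.5003 Y11.3651 F2682
G01 X27.2576 Y37.3426 F2682
G01 X7.6396 Y108.7490 F2682
M5
G0 X181.6161 Y29.8248
M3 S592
G01 X174.8459 Y32.9066 F2682
G01 X156.5352 Y37.2259 F2682
G01 X130.8230 Y42.6725 F2682
G01 X101.8485 Y49.1357 F2682
G01 X73.7508 Y56.5053 F2682
G01 X50.6691 Y64.6707 F2682
G01 X36.7423 Y73.5216 F2682
G01 X36.1098 Y82.9474 F2682
M5
G0 X0.0000 Y0.0000

viewBox `0 0 203.6532 116.1651` with mm width/height → 1 unit = 1 mm. Flip: y_m = 116.1651 − y_svg.

**Shape 1** — `<path>` regular polygon, stroke `#0000ff` → score (S592, F2682). Machine vertices: (79.5123,49.3618) → (75.4827,18.1174) → (44.2383,22.1470) → (48.2679,53.3914) → (79.5123,49.3618). Closed: final G1 returns to the first vertex.

**Shape 2** — `<polyline>` line segment, stroke `#0000ff` → score (S592, F2682). Machine vertices: (5.5162,69.1840) → (70.3913,33.5627). Open path.

**Shape 3** — `<path>` open polyline, stroke `#0000ff` → score (S592, F2682). Machine vertices: (100.0939,22.8904) → (154.0897,40.6900) → (110.8804,107.8693) → (35.5372,36.1745) → (159.5802,100.8815) → (134.7119,59.0778). Open path.

**Shape 4** — `<path>` closed polygon, stroke `#0000ff` → score (S592, F2682). Machine vertices: (7.6396,108.7490) → (65.5003,11.3651) → (27.2576,37.3426) → (7.6396,108.7490). Closed: final G1 returns to the first vertex.

**Shape 5** — `<path>` cubic bezier, stroke `#0000ff` → score (S592, F2682). Control points (SVG): P0=(181.6161,86.3403), P1=(182.6289,79.8706), P2=(16.3918,59.0217), P3=(36.1098,33.2177); sampled at t=k/8. Machine vertices: (181.6161,29.8248) → (174.8459,32.9066) → (156.5352,37.2259) → (130.8230,42.6725) → (101.8485,49.1357) → (73.7508,56.5053) → (50.6691,64.6707) → (36.7423,73.5216) → (36.1098,82.9474). Open path.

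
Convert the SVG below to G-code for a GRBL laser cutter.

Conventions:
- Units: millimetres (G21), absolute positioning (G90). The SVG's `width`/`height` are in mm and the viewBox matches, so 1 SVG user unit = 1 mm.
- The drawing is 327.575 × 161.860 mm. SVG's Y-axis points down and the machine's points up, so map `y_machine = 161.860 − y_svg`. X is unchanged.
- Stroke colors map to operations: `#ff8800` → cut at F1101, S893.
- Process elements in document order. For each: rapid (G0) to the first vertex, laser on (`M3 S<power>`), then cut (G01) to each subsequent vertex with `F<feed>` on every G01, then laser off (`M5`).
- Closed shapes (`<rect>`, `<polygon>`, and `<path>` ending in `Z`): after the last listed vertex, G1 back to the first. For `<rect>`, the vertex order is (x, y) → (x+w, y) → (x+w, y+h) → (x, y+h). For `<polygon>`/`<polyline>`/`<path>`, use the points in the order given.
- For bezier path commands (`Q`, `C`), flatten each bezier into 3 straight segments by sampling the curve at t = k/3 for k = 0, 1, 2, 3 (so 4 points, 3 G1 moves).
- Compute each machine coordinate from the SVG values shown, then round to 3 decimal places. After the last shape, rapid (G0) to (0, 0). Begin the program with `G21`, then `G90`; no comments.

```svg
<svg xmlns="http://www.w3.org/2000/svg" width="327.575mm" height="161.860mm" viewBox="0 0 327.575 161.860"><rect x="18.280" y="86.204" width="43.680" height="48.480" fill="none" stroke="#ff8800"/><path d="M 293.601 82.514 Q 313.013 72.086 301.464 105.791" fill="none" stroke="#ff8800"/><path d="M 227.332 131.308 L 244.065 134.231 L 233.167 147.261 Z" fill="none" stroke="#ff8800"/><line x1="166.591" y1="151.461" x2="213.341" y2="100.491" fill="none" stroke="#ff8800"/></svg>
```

G21
G90
G0 X18.280 Y75.656
M3 S893
G01 X61.960 Y75.656 F1101
G01 X61.960 Y27.176 F1101
G01 X18.280 Y27.176 F1101
G01 X18.280 Y75.656 F1101
M5
G0 X293.601 Y79.346
M3 S893
G01 X303.102 Y81.394 F1101
G01 X305.723 Y73.635 F1101
G01 X301.464 Y56.069 F1101
M5
G0 X227.332 Y30.552
M3 S893
G01 X244.065 Y27.629 F1101
G01 X233.167 Y14.599 F1101
G01 X227.332 Y30.552 F1101
M5
G0 X166.591 Y10.399
M3 S893
G01 X213.341 Y61.369 F1101
M5
G0 X0.000 Y0.000

Since the viewBox matches the mm dimensions, user units are millimetres directly. The only transform is the Y-flip y_m = 161.860 − y_svg.

Shape 1 is a rectangle drawn with `<rect>`. Its stroke #ff8800 means cut at S893, F1101. After flipping Y the toolpath is (18.280,75.656) → (61.960,75.656) → (61.960,27.176) → (18.280,27.176) → (18.280,75.656), returning to the start.

Shape 2 is a quadratic bezier drawn with `<path>`. Its stroke #ff8800 means cut at S893, F1101. After flipping Y the toolpath is (293.601,79.346) → (303.102,81.394) → (305.723,73.635) → (301.464,56.069).

Shape 3 is a regular polygon drawn with `<path>`. Its stroke #ff8800 means cut at S893, F1101. After flipping Y the toolpath is (227.332,30.552) → (244.065,27.629) → (233.167,14.599) → (227.332,30.552), returning to the start.

Shape 4 is a line segment drawn with `<line>`. Its stroke #ff8800 means cut at S893, F1101. After flipping Y the toolpath is (166.591,10.399) → (213.341,61.369).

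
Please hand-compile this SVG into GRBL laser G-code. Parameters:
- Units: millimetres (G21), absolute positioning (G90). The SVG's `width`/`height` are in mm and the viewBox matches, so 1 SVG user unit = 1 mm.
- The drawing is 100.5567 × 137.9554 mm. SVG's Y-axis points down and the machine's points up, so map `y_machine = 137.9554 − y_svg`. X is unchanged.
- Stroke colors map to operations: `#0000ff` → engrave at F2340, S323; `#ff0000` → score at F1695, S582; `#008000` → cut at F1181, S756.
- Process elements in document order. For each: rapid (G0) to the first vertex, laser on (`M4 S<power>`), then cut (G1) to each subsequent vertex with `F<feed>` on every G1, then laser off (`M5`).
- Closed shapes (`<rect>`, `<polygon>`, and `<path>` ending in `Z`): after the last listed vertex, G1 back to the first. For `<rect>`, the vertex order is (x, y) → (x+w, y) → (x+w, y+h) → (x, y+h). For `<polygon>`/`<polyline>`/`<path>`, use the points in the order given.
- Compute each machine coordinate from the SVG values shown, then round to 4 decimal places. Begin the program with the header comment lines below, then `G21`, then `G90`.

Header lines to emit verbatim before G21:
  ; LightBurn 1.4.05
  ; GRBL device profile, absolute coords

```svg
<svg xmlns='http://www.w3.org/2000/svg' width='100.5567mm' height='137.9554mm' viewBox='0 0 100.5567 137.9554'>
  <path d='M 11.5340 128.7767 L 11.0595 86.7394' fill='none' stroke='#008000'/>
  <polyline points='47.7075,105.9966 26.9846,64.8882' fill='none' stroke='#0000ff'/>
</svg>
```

viewBox `0 0 100.5567 137.9554` with mm width/height → 1 unit = 1 mm. Flip: y_m = 137.9554 − y_svg.

**Shape 1** — `<path>` line segment, stroke `#008000` → cut (S756, F1181). Machine vertices: (11.5340,9.1787) → (11.0595,51.2160). Open path.

**Shape 2** — `<polyline>` line segment, stroke `#0000ff` → engrave (S323, F2340). Machine vertices: (47.7075,31.9588) → (26.9846,73.0672). Open path.

; LightBurn 1.4.05
; GRBL device profile, absolute coords
G21
G90
G0 X11.5340 Y9.1787
M4 S756
G1 X11.0595 Y51.2160 F1181
M5
G0 X47.7075 Y31.9588
M4 S323
G1 X26.9846 Y73.0672 F2340
M5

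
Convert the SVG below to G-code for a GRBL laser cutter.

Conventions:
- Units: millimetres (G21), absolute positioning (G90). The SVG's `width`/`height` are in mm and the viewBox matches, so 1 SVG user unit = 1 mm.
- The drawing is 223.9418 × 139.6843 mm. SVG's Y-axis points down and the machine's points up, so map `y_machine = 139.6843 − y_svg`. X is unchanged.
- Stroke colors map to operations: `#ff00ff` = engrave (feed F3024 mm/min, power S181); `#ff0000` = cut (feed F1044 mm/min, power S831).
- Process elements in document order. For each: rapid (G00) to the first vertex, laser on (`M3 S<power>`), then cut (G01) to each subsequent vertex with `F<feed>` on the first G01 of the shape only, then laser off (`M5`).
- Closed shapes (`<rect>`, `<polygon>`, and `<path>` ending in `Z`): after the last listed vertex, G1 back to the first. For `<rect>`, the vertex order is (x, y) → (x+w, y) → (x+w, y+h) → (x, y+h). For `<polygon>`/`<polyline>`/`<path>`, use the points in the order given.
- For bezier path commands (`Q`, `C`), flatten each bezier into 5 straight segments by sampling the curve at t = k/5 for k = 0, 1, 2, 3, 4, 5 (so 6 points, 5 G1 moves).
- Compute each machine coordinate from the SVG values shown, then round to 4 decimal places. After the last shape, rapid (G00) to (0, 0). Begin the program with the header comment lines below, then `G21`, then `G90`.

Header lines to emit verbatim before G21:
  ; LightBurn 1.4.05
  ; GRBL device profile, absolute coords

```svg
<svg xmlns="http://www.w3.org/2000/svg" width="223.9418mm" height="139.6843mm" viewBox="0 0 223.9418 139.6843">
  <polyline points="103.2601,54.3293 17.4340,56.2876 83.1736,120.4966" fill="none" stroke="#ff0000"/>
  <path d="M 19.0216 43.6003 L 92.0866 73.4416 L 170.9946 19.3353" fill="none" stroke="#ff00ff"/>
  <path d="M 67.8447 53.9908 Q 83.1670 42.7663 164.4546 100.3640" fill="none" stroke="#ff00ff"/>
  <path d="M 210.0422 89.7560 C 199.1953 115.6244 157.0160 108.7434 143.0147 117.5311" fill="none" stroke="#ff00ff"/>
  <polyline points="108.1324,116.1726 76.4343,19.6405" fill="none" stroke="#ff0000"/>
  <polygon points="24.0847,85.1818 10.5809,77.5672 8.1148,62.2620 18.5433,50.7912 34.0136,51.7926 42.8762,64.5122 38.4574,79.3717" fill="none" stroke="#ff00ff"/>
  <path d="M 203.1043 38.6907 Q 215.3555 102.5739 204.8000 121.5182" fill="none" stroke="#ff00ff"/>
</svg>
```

1 u = 1 mm; y_m = 139.6843 − y.

[1] `<polyline>` open polyline, #ff0000→cut S831 F1044: (103.2601,85.3550) → (17.4340,83.3967) → (83.1736,19.1877)

[2] `<path>` open polyline, #ff00ff→engrave S181 F3024: (19.0216,96.0840) → (92.0866,66.2427) → (170.9946,120.3490)

[3] `<path>` quadratic bezier, #ff00ff→engrave S181 F3024: (67.8447,85.6935) → (76.6122,87.4304) → (90.6570,83.6615) → (109.9790,74.3869) → (134.5782,59.6065) → (164.4546,39.3203)

[4] `<path>` cubic bezier, #ff00ff→engrave S181 F3024: (210.0422,49.9283) → (200.2503,37.9498) → (185.7950,31.5072) → (169.5330,28.2762) → (154.3208,25.9329) → (143.0147,22.1532)

[5] `<polyline>` line segment, #ff0000→cut S831 F1044: (108.1324,23.5117) → (76.4343,120.0438)

[6] `<polygon>` regular polygon, #ff00ff→engrave S181 F3024: (24.0847,54.5025) → (10.5809,62.1171) → (8.1148,77.4223) → (18.5433,88.8931) → (34.0136,87.8917) → (42.8762,75.1721) → (38.4574,60.3126) → (24.0847,54.5025) (closed)

[7] `<path>` quadratic bezier, #ff00ff→engrave S181 F3024: (203.1043,100.9936) → (207.0925,77.2379) → (209.2562,57.0773) → (209.5953,40.5118) → (208.1099,27.5414) → (204.8000,18.1661)

; LightBurn 1.4.05
; GRBL device profile, absolute coords
G21
G90
G00 X103.2601 Y85.3550
M3 S831
G01 X17.4340 Y83.3967 F1044
G01 X83.1736 Y19.1877
M5
G00 X19.0216 Y96.0840
M3 S181
G01 X92.0866 Y66.2427 F3024
G01 X170.9946 Y120.3490
M5
G00 X67.8447 Y85.6935
M3 S181
G01 X76.6122 Y87.4304 F3024
G01 X90.6570 Y83.6615
G01 X109.9790 Y74.3869
G01 X134.5782 Y59.6065
G01 X164.4546 Y39.3203
M5
G00 X210.0422 Y49.9283
M3 S181
G01 X200.2503 Y37.9498 F3024
G01 X185.7950 Y31.5072
G01 X169.5330 Y28.2762
G01 X154.3208 Y25.9329
G01 X143.0147 Y22.1532
M5
G00 X108.1324 Y23.5117
M3 S831
G01 X76.4343 Y120.0438 F1044
M5
G00 X24.0847 Y54.5025
M3 S181
G01 X10.5809 Y62.1171 F3024
G01 X8.1148 Y77.4223
G01 X18.5433 Y88.8931
G01 X34.0136 Y87.8917
G01 X42.8762 Y75.1721
G01 X38.4574 Y60.3126
G01 X24.0847 Y54.5025
M5
G00 X203.1043 Y100.9936
M3 S181
G01 X207.0925 Y77.2379 F3024
G01 X209.2562 Y57.0773
G01 X209.5953 Y40.5118
G01 X208.1099 Y27.5414
G01 X204.8000 Y18.1661
M5
G00 X0.0000 Y0.0000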